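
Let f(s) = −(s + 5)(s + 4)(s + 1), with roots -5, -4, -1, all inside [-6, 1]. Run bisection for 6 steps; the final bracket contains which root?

-1

s = -2.5 gives f = 5.625, positive; keep [-2.5, 1]
s = -0.75 gives f = -3.453125, negative; keep [-2.5, -0.75]
s = -1.625 gives f = 5.009766, positive; keep [-1.625, -0.75]
s = -1.1875 gives f = 2.0105, positive; keep [-1.1875, -0.75]
s = -0.96875 gives f = -0.3819, negative; keep [-1.1875, -0.96875]
s = -1.078125 gives f = 0.8953, positive; keep [-1.078125, -0.96875]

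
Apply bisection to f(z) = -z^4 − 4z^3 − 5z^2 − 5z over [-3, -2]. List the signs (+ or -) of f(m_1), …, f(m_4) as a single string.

++-+

midpoint -2.5: f = 4.6875 > 0 → [-3, -2.5]
midpoint -2.75: f = 1.933594 > 0 → [-3, -2.75]
midpoint -2.875: f = -0.218994 < 0 → [-2.875, -2.75]
midpoint -2.8125: f = 0.9304 > 0 → [-2.875, -2.8125]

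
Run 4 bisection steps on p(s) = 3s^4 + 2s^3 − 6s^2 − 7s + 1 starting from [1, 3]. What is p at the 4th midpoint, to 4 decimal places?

3.2820

m = 2, p(m) = 27 (+); new bracket [1, 2]
m = 1.5, p(m) = -1.0625 (−); new bracket [1.5, 2]
m = 1.75, p(m) = 9.230469 (+); new bracket [1.5, 1.75]
m = 1.625, p(m) = 3.282 (+); new bracket [1.5, 1.625]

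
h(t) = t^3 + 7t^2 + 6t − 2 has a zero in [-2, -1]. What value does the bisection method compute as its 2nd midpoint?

t = -1.5 gives h = 1.375, positive; keep [-1.5, -1]
t = -1.25 gives h = -0.515625, negative; keep [-1.5, -1.25]

-1.25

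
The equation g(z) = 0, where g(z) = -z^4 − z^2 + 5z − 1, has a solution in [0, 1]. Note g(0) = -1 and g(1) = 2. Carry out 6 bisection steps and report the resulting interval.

[0.203125, 0.21875]

m = 0.5, g(m) = 1.1875 (+); new bracket [0, 0.5]
m = 0.25, g(m) = 0.183594 (+); new bracket [0, 0.25]
m = 0.125, g(m) = -0.390869 (−); new bracket [0.125, 0.25]
m = 0.1875, g(m) = -0.0989 (−); new bracket [0.1875, 0.25]
m = 0.21875, g(m) = 0.0436 (+); new bracket [0.1875, 0.21875]
m = 0.203125, g(m) = -0.0273 (−); new bracket [0.203125, 0.21875]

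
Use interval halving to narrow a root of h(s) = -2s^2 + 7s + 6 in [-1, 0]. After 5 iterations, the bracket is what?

[-0.71875, -0.6875]

midpoint -0.5: h = 2 > 0 → [-1, -0.5]
midpoint -0.75: h = -0.375 < 0 → [-0.75, -0.5]
midpoint -0.625: h = 0.84375 > 0 → [-0.75, -0.625]
midpoint -0.6875: h = 0.2422 > 0 → [-0.75, -0.6875]
midpoint -0.71875: h = -0.0645 < 0 → [-0.71875, -0.6875]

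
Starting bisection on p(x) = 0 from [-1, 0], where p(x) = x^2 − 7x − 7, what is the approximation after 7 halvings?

-0.8828125

p(-0.5) = -3.25 < 0, so the root lies in [-1, -0.5]
p(-0.75) = -1.1875 < 0, so the root lies in [-1, -0.75]
p(-0.875) = -0.109375 < 0, so the root lies in [-1, -0.875]
p(-0.9375) = 0.4414 > 0, so the root lies in [-0.9375, -0.875]
p(-0.90625) = 0.165 > 0, so the root lies in [-0.90625, -0.875]
p(-0.890625) = 0.0276 > 0, so the root lies in [-0.890625, -0.875]
p(-0.8828125) = -0.041 < 0, so the root lies in [-0.890625, -0.8828125]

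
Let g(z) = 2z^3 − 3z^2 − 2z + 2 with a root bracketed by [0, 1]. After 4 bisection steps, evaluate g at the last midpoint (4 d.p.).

-0.1431

midpoint 0.5: g = 0.5 > 0 → [0.5, 1]
midpoint 0.75: g = -0.34375 < 0 → [0.5, 0.75]
midpoint 0.625: g = 0.066406 > 0 → [0.625, 0.75]
midpoint 0.6875: g = -0.1431 < 0 → [0.625, 0.6875]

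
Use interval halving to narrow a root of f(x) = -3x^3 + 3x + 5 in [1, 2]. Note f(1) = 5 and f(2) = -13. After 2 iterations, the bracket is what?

midpoint 1.5: f = -0.625 < 0 → [1, 1.5]
midpoint 1.25: f = 2.890625 > 0 → [1.25, 1.5]

[1.25, 1.5]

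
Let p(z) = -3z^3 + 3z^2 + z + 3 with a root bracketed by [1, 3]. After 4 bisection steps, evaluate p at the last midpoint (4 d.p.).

-0.3262

p(2) = -7 < 0, so the root lies in [1, 2]
p(1.5) = 1.125 > 0, so the root lies in [1.5, 2]
p(1.75) = -2.140625 < 0, so the root lies in [1.5, 1.75]
p(1.625) = -0.3262 < 0, so the root lies in [1.5, 1.625]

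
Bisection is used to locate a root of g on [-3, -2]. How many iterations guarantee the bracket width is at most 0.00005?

15

Width after n steps is 1/2^n. Need 2^n ≥ 1/0.00005 = 20000.
2^14 = 16384 < 20000 ≤ 2^15 = 32768, so n = 15.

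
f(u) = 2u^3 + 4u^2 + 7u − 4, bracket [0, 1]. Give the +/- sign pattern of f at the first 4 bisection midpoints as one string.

m = 0.5, f(m) = 0.75 (+); new bracket [0, 0.5]
m = 0.25, f(m) = -1.96875 (−); new bracket [0.25, 0.5]
m = 0.375, f(m) = -0.707031 (−); new bracket [0.375, 0.5]
m = 0.4375, f(m) = -0.0044 (−); new bracket [0.4375, 0.5]

+---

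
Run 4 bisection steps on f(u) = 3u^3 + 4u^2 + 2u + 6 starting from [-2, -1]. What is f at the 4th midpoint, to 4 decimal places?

u = -1.5 gives f = 1.875, positive; keep [-2, -1.5]
u = -1.75 gives f = -1.328125, negative; keep [-1.75, -1.5]
u = -1.625 gives f = 0.439453, positive; keep [-1.75, -1.625]
u = -1.6875 gives f = -0.4006, negative; keep [-1.6875, -1.625]

-0.4006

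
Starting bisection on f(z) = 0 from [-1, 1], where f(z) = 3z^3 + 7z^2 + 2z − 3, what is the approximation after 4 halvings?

0.375

f(0) = -3 < 0, so the root lies in [0, 1]
f(0.5) = 0.125 > 0, so the root lies in [0, 0.5]
f(0.25) = -2.015625 < 0, so the root lies in [0.25, 0.5]
f(0.375) = -1.1074 < 0, so the root lies in [0.375, 0.5]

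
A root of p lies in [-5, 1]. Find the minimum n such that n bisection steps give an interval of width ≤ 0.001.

13

Width after n steps is 6/2^n. Need 2^n ≥ 6/0.001 = 6000.
2^12 = 4096 < 6000 ≤ 2^13 = 8192, so n = 13.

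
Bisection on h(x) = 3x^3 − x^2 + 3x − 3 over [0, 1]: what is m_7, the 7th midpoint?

0.7578125

midpoint 0.5: h = -1.375 < 0 → [0.5, 1]
midpoint 0.75: h = -0.046875 < 0 → [0.75, 1]
midpoint 0.875: h = 0.869141 > 0 → [0.75, 0.875]
midpoint 0.8125: h = 0.3865 > 0 → [0.75, 0.8125]
midpoint 0.78125: h = 0.1639 > 0 → [0.75, 0.78125]
midpoint 0.765625: h = 0.0571 > 0 → [0.75, 0.765625]
midpoint 0.7578125: h = 0.0047 > 0 → [0.75, 0.7578125]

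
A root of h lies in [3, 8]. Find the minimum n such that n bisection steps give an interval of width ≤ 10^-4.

16

Width after n steps is 5/2^n. Need 2^n ≥ 5/10^-4 = 50000.
2^15 = 32768 < 50000 ≤ 2^16 = 65536, so n = 16.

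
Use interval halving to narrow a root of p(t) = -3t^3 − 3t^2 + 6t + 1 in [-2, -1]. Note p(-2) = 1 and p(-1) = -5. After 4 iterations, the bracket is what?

[-2, -1.9375]

m = -1.5, p(m) = -4.625 (−); new bracket [-2, -1.5]
m = -1.75, p(m) = -2.609375 (−); new bracket [-2, -1.75]
m = -1.875, p(m) = -1.021484 (−); new bracket [-2, -1.875]
m = -1.9375, p(m) = -0.0671 (−); new bracket [-2, -1.9375]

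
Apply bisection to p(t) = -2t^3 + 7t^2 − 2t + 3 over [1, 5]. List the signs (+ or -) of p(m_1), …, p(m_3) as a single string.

t = 3 gives p = 6, positive; keep [3, 5]
t = 4 gives p = -21, negative; keep [3, 4]
t = 3.5 gives p = -4, negative; keep [3, 3.5]

+--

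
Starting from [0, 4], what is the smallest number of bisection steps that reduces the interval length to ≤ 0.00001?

19

Width after n steps is 4/2^n. Need 2^n ≥ 4/0.00001 = 400000.
2^18 = 262144 < 400000 ≤ 2^19 = 524288, so n = 19.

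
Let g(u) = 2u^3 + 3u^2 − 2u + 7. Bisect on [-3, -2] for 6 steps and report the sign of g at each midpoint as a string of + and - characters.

midpoint -2.5: g = -0.5 < 0 → [-2.5, -2]
midpoint -2.25: g = 3.90625 > 0 → [-2.5, -2.25]
midpoint -2.375: g = 1.878906 > 0 → [-2.5, -2.375]
midpoint -2.4375: g = 0.7349 > 0 → [-2.5, -2.4375]
midpoint -2.46875: g = 0.129 > 0 → [-2.5, -2.46875]
midpoint -2.484375: g = -0.1826 < 0 → [-2.484375, -2.46875]

-++++-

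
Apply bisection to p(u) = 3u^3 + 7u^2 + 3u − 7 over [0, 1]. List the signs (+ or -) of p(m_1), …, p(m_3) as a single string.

p(0.5) = -3.375 < 0, so the root lies in [0.5, 1]
p(0.75) = 0.453125 > 0, so the root lies in [0.5, 0.75]
p(0.625) = -1.658203 < 0, so the root lies in [0.625, 0.75]

-+-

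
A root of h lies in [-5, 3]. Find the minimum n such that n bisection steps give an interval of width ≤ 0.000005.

21

Width after n steps is 8/2^n. Need 2^n ≥ 8/0.000005 = 1600000.
2^20 = 1048576 < 1600000 ≤ 2^21 = 2097152, so n = 21.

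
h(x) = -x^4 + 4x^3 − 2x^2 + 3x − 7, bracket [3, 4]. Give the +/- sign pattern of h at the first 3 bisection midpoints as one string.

+--

h(3.5) = 0.4375 > 0, so the root lies in [3.5, 4]
h(3.75) = -10.691406 < 0, so the root lies in [3.5, 3.75]
h(3.625) = -4.543213 < 0, so the root lies in [3.5, 3.625]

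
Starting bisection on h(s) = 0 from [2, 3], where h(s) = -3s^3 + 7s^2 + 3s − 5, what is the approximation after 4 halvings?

2.4375

midpoint 2.5: h = -0.625 < 0 → [2, 2.5]
midpoint 2.25: h = 3.015625 > 0 → [2.25, 2.5]
midpoint 2.375: h = 1.419922 > 0 → [2.375, 2.5]
midpoint 2.4375: h = 0.4558 > 0 → [2.4375, 2.5]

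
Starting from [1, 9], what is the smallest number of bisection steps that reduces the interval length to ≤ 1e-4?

Width after n steps is 8/2^n. Need 2^n ≥ 8/1e-4 = 80000.
2^16 = 65536 < 80000 ≤ 2^17 = 131072, so n = 17.

17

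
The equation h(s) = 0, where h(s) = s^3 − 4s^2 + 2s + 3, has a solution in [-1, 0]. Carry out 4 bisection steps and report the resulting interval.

[-0.625, -0.5625]

midpoint -0.5: h = 0.875 > 0 → [-1, -0.5]
midpoint -0.75: h = -1.171875 < 0 → [-0.75, -0.5]
midpoint -0.625: h = -0.056641 < 0 → [-0.625, -0.5]
midpoint -0.5625: h = 0.4314 > 0 → [-0.625, -0.5625]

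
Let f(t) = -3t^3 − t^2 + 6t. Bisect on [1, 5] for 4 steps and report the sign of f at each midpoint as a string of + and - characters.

---+

m = 3, f(m) = -72 (−); new bracket [1, 3]
m = 2, f(m) = -16 (−); new bracket [1, 2]
m = 1.5, f(m) = -3.375 (−); new bracket [1, 1.5]
m = 1.25, f(m) = 0.0781 (+); new bracket [1.25, 1.5]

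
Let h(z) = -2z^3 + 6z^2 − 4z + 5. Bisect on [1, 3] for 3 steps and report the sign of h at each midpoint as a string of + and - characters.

++-

z = 2 gives h = 5, positive; keep [2, 3]
z = 2.5 gives h = 1.25, positive; keep [2.5, 3]
z = 2.75 gives h = -2.21875, negative; keep [2.5, 2.75]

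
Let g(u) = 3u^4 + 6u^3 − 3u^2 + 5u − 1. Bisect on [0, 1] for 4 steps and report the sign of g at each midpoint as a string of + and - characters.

u = 0.5 gives g = 1.6875, positive; keep [0, 0.5]
u = 0.25 gives g = 0.167969, positive; keep [0, 0.25]
u = 0.125 gives g = -0.409424, negative; keep [0.125, 0.25]
u = 0.1875 gives g = -0.1247, negative; keep [0.1875, 0.25]

++--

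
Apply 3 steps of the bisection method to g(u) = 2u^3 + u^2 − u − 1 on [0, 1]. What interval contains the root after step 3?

[0.75, 0.875]

u = 0.5 gives g = -1, negative; keep [0.5, 1]
u = 0.75 gives g = -0.34375, negative; keep [0.75, 1]
u = 0.875 gives g = 0.230469, positive; keep [0.75, 0.875]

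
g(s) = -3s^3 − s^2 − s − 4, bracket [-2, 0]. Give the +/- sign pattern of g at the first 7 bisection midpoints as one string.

-+++---

midpoint -1: g = -1 < 0 → [-2, -1]
midpoint -1.5: g = 5.375 > 0 → [-1.5, -1]
midpoint -1.25: g = 1.546875 > 0 → [-1.25, -1]
midpoint -1.125: g = 0.1309 > 0 → [-1.125, -1]
midpoint -1.0625: g = -0.468 < 0 → [-1.125, -1.0625]
midpoint -1.09375: g = -0.1772 < 0 → [-1.125, -1.09375]
midpoint -1.109375: g = -0.0254 < 0 → [-1.125, -1.109375]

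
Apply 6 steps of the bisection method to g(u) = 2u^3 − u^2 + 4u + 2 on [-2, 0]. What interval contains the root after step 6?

[-0.4375, -0.40625]

u = -1 gives g = -5, negative; keep [-1, 0]
u = -0.5 gives g = -0.5, negative; keep [-0.5, 0]
u = -0.25 gives g = 0.90625, positive; keep [-0.5, -0.25]
u = -0.375 gives g = 0.2539, positive; keep [-0.5, -0.375]
u = -0.4375 gives g = -0.1089, negative; keep [-0.4375, -0.375]
u = -0.40625 gives g = 0.0759, positive; keep [-0.4375, -0.40625]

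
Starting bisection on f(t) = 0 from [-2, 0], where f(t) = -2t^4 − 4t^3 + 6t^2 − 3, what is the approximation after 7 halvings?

-0.609375

m = -1, f(m) = 5 (+); new bracket [-1, 0]
m = -0.5, f(m) = -1.125 (−); new bracket [-1, -0.5]
m = -0.75, f(m) = 1.429688 (+); new bracket [-0.75, -0.5]
m = -0.625, f(m) = 0.0151 (+); new bracket [-0.625, -0.5]
m = -0.5625, f(m) = -0.5899 (−); new bracket [-0.625, -0.5625]
m = -0.59375, f(m) = -0.2961 (−); new bracket [-0.625, -0.59375]
m = -0.609375, f(m) = -0.1426 (−); new bracket [-0.625, -0.609375]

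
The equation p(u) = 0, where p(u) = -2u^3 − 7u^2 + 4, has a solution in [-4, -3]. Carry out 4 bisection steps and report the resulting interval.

m = -3.5, p(m) = 4 (+); new bracket [-3.5, -3]
m = -3.25, p(m) = -1.28125 (−); new bracket [-3.5, -3.25]
m = -3.375, p(m) = 1.152344 (+); new bracket [-3.375, -3.25]
m = -3.3125, p(m) = -0.1147 (−); new bracket [-3.375, -3.3125]

[-3.375, -3.3125]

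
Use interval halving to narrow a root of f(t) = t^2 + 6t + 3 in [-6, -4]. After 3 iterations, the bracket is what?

[-5.5, -5.25]

f(-5) = -2 < 0, so the root lies in [-6, -5]
f(-5.5) = 0.25 > 0, so the root lies in [-5.5, -5]
f(-5.25) = -0.9375 < 0, so the root lies in [-5.5, -5.25]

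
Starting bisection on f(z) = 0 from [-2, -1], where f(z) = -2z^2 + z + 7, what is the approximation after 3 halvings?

f(-1.5) = 1 > 0, so the root lies in [-2, -1.5]
f(-1.75) = -0.875 < 0, so the root lies in [-1.75, -1.5]
f(-1.625) = 0.09375 > 0, so the root lies in [-1.75, -1.625]

-1.625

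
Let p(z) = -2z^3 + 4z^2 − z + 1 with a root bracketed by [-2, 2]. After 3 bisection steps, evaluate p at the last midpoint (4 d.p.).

1.7500

p(0) = 1 > 0, so the root lies in [0, 2]
p(1) = 2 > 0, so the root lies in [1, 2]
p(1.5) = 1.75 > 0, so the root lies in [1.5, 2]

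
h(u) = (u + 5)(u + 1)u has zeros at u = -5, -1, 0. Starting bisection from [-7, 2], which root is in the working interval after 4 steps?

-5

u = -2.5 gives h = 9.375, positive; keep [-7, -2.5]
u = -4.75 gives h = 4.453125, positive; keep [-7, -4.75]
u = -5.875 gives h = -25.060547, negative; keep [-5.875, -4.75]
u = -5.3125 gives h = -7.1594, negative; keep [-5.3125, -4.75]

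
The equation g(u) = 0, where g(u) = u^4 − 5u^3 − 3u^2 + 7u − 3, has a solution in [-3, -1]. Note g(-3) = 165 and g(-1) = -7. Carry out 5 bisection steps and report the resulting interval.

[-1.5, -1.4375]

midpoint -2: g = 27 > 0 → [-2, -1]
midpoint -1.5: g = 1.6875 > 0 → [-1.5, -1]
midpoint -1.25: g = -4.230469 < 0 → [-1.5, -1.25]
midpoint -1.375: g = -1.7244 < 0 → [-1.5, -1.375]
midpoint -1.4375: g = -0.1394 < 0 → [-1.5, -1.4375]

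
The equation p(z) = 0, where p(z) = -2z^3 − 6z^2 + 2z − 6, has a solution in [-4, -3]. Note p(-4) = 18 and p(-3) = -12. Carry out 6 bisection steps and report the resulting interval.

m = -3.5, p(m) = -0.75 (−); new bracket [-4, -3.5]
m = -3.75, p(m) = 7.59375 (+); new bracket [-3.75, -3.5]
m = -3.625, p(m) = 3.175781 (+); new bracket [-3.625, -3.5]
m = -3.5625, p(m) = 1.1528 (+); new bracket [-3.5625, -3.5]
m = -3.53125, p(m) = 0.1866 (+); new bracket [-3.53125, -3.5]
m = -3.515625, p(m) = -0.2854 (−); new bracket [-3.53125, -3.515625]

[-3.53125, -3.515625]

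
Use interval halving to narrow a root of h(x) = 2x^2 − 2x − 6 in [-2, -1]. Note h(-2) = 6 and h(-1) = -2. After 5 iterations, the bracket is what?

[-1.3125, -1.28125]

h(-1.5) = 1.5 > 0, so the root lies in [-1.5, -1]
h(-1.25) = -0.375 < 0, so the root lies in [-1.5, -1.25]
h(-1.375) = 0.53125 > 0, so the root lies in [-1.375, -1.25]
h(-1.3125) = 0.0703 > 0, so the root lies in [-1.3125, -1.25]
h(-1.28125) = -0.1543 < 0, so the root lies in [-1.3125, -1.28125]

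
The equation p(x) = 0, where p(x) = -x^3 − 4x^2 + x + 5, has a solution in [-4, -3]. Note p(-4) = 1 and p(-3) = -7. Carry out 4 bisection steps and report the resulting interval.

[-3.9375, -3.875]

p(-3.5) = -4.625 < 0, so the root lies in [-4, -3.5]
p(-3.75) = -2.265625 < 0, so the root lies in [-4, -3.75]
p(-3.875) = -0.751953 < 0, so the root lies in [-4, -3.875]
p(-3.9375) = 0.0935 > 0, so the root lies in [-3.9375, -3.875]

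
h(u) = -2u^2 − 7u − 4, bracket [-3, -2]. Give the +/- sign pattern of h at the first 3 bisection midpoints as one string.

h(-2.5) = 1 > 0, so the root lies in [-3, -2.5]
h(-2.75) = 0.125 > 0, so the root lies in [-3, -2.75]
h(-2.875) = -0.40625 < 0, so the root lies in [-2.875, -2.75]

++-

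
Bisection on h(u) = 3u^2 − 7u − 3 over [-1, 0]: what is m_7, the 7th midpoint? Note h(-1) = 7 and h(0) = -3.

m = -0.5, h(m) = 1.25 (+); new bracket [-0.5, 0]
m = -0.25, h(m) = -1.0625 (−); new bracket [-0.5, -0.25]
m = -0.375, h(m) = 0.046875 (+); new bracket [-0.375, -0.25]
m = -0.3125, h(m) = -0.5195 (−); new bracket [-0.375, -0.3125]
m = -0.34375, h(m) = -0.2393 (−); new bracket [-0.375, -0.34375]
m = -0.359375, h(m) = -0.0969 (−); new bracket [-0.375, -0.359375]
m = -0.3671875, h(m) = -0.0252 (−); new bracket [-0.375, -0.3671875]

-0.3671875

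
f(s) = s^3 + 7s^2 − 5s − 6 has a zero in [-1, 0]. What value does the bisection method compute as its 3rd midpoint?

m = -0.5, f(m) = -1.875 (−); new bracket [-1, -0.5]
m = -0.75, f(m) = 1.265625 (+); new bracket [-0.75, -0.5]
m = -0.625, f(m) = -0.384766 (−); new bracket [-0.75, -0.625]

-0.625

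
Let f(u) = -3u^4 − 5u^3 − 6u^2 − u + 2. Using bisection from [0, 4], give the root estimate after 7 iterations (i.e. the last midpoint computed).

0.40625

f(2) = -112 < 0, so the root lies in [0, 2]
f(1) = -13 < 0, so the root lies in [0, 1]
f(0.5) = -0.8125 < 0, so the root lies in [0, 0.5]
f(0.25) = 1.2852 > 0, so the root lies in [0.25, 0.5]
f(0.375) = 0.4583 > 0, so the root lies in [0.375, 0.5]
f(0.4375) = -0.1145 < 0, so the root lies in [0.375, 0.4375]
f(0.40625) = 0.1866 > 0, so the root lies in [0.40625, 0.4375]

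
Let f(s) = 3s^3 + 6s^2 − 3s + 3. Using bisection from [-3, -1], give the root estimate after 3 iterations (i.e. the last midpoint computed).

m = -2, f(m) = 9 (+); new bracket [-3, -2]
m = -2.5, f(m) = 1.125 (+); new bracket [-3, -2.5]
m = -2.75, f(m) = -5.765625 (−); new bracket [-2.75, -2.5]

-2.75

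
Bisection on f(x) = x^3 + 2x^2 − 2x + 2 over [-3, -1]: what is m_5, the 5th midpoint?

-2.9375

x = -2 gives f = 6, positive; keep [-3, -2]
x = -2.5 gives f = 3.875, positive; keep [-3, -2.5]
x = -2.75 gives f = 1.828125, positive; keep [-3, -2.75]
x = -2.875 gives f = 0.5176, positive; keep [-3, -2.875]
x = -2.9375 gives f = -0.2146, negative; keep [-2.9375, -2.875]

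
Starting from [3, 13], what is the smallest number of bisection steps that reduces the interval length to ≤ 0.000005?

Width after n steps is 10/2^n. Need 2^n ≥ 10/0.000005 = 2000000.
2^20 = 1048576 < 2000000 ≤ 2^21 = 2097152, so n = 21.

21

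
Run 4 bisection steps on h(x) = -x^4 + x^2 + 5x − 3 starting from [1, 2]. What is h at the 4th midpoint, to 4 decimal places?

0.1760

x = 1.5 gives h = 1.6875, positive; keep [1.5, 2]
x = 1.75 gives h = -0.566406, negative; keep [1.5, 1.75]
x = 1.625 gives h = 0.792725, positive; keep [1.625, 1.75]
x = 1.6875 gives h = 0.176, positive; keep [1.6875, 1.75]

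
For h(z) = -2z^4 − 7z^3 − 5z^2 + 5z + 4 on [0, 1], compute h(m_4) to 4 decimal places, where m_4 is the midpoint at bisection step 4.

h(0.5) = 4.25 > 0, so the root lies in [0.5, 1]
h(0.75) = 1.351562 > 0, so the root lies in [0.75, 1]
h(0.875) = -1.314941 < 0, so the root lies in [0.75, 0.875]
h(0.8125) = 0.1355 > 0, so the root lies in [0.8125, 0.875]

0.1355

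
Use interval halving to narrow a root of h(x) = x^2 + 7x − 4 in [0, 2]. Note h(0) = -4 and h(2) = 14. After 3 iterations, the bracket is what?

[0.5, 0.75]

x = 1 gives h = 4, positive; keep [0, 1]
x = 0.5 gives h = -0.25, negative; keep [0.5, 1]
x = 0.75 gives h = 1.8125, positive; keep [0.5, 0.75]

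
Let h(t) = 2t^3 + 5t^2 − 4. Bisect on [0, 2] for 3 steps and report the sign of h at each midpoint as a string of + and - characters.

+--

h(1) = 3 > 0, so the root lies in [0, 1]
h(0.5) = -2.5 < 0, so the root lies in [0.5, 1]
h(0.75) = -0.34375 < 0, so the root lies in [0.75, 1]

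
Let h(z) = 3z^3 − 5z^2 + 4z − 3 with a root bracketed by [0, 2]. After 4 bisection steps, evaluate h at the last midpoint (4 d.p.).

-0.5566

midpoint 1: h = -1 < 0 → [1, 2]
midpoint 1.5: h = 1.875 > 0 → [1, 1.5]
midpoint 1.25: h = 0.046875 > 0 → [1, 1.25]
midpoint 1.125: h = -0.5566 < 0 → [1.125, 1.25]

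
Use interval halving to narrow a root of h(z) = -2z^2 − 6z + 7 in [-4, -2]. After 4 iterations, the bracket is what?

z = -3 gives h = 7, positive; keep [-4, -3]
z = -3.5 gives h = 3.5, positive; keep [-4, -3.5]
z = -3.75 gives h = 1.375, positive; keep [-4, -3.75]
z = -3.875 gives h = 0.2188, positive; keep [-4, -3.875]

[-4, -3.875]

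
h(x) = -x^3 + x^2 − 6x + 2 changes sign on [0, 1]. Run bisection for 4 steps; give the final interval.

[0.3125, 0.375]

midpoint 0.5: h = -0.875 < 0 → [0, 0.5]
midpoint 0.25: h = 0.546875 > 0 → [0.25, 0.5]
midpoint 0.375: h = -0.162109 < 0 → [0.25, 0.375]
midpoint 0.3125: h = 0.1921 > 0 → [0.3125, 0.375]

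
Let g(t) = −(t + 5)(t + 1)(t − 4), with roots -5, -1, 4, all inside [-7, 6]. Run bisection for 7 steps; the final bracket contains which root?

4

g(-0.5) = 10.125 > 0, so the root lies in [-0.5, 6]
g(2.75) = 36.328125 > 0, so the root lies in [2.75, 6]
g(4.375) = -18.896484 < 0, so the root lies in [2.75, 4.375]
g(3.5625) = 17.0916 > 0, so the root lies in [3.5625, 4.375]
g(3.96875) = 1.3926 > 0, so the root lies in [3.96875, 4.375]
g(4.171875) = -8.153 < 0, so the root lies in [3.96875, 4.171875]
g(4.0703125) = -3.2336 < 0, so the root lies in [3.96875, 4.0703125]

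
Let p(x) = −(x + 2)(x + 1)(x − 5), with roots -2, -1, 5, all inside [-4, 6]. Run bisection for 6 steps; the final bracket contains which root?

5

midpoint 1: p = 24 > 0 → [1, 6]
midpoint 3.5: p = 37.125 > 0 → [3.5, 6]
midpoint 4.75: p = 9.703125 > 0 → [4.75, 6]
midpoint 5.375: p = -17.6309 < 0 → [4.75, 5.375]
midpoint 5.0625: p = -2.676 < 0 → [4.75, 5.0625]
midpoint 4.90625: p = 3.8241 > 0 → [4.90625, 5.0625]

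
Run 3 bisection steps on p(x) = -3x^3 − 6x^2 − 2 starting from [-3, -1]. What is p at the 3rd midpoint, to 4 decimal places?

1.7969

m = -2, p(m) = -2 (−); new bracket [-3, -2]
m = -2.5, p(m) = 7.375 (+); new bracket [-2.5, -2]
m = -2.25, p(m) = 1.796875 (+); new bracket [-2.25, -2]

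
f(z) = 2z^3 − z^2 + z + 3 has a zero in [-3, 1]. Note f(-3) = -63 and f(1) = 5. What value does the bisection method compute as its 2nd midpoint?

0

f(-1) = -1 < 0, so the root lies in [-1, 1]
f(0) = 3 > 0, so the root lies in [-1, 0]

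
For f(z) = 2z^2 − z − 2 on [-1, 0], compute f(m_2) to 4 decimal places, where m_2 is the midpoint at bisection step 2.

-0.1250

midpoint -0.5: f = -1 < 0 → [-1, -0.5]
midpoint -0.75: f = -0.125 < 0 → [-1, -0.75]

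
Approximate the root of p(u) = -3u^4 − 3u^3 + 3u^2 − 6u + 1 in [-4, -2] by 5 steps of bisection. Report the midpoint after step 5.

-2.0625

midpoint -3: p = -116 < 0 → [-3, -2]
midpoint -2.5: p = -35.5625 < 0 → [-2.5, -2]
midpoint -2.25: p = -13.027344 < 0 → [-2.25, -2]
midpoint -2.125: p = -5.0886 < 0 → [-2.125, -2]
midpoint -2.0625: p = -1.8294 < 0 → [-2.0625, -2]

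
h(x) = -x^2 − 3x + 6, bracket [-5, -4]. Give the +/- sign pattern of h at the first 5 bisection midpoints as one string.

-+-++

h(-4.5) = -0.75 < 0, so the root lies in [-4.5, -4]
h(-4.25) = 0.6875 > 0, so the root lies in [-4.5, -4.25]
h(-4.375) = -0.015625 < 0, so the root lies in [-4.375, -4.25]
h(-4.3125) = 0.3398 > 0, so the root lies in [-4.375, -4.3125]
h(-4.34375) = 0.1631 > 0, so the root lies in [-4.375, -4.34375]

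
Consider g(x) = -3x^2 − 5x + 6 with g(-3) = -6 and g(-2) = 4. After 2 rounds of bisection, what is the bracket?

[-2.5, -2.25]

midpoint -2.5: g = -0.25 < 0 → [-2.5, -2]
midpoint -2.25: g = 2.0625 > 0 → [-2.5, -2.25]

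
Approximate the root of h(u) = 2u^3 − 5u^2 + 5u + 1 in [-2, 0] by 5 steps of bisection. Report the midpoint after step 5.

-0.1875

m = -1, h(m) = -11 (−); new bracket [-1, 0]
m = -0.5, h(m) = -3 (−); new bracket [-0.5, 0]
m = -0.25, h(m) = -0.59375 (−); new bracket [-0.25, 0]
m = -0.125, h(m) = 0.293 (+); new bracket [-0.25, -0.125]
m = -0.1875, h(m) = -0.1265 (−); new bracket [-0.1875, -0.125]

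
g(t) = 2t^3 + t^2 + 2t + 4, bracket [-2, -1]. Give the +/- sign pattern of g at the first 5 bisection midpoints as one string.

--+--

m = -1.5, g(m) = -3.5 (−); new bracket [-1.5, -1]
m = -1.25, g(m) = -0.84375 (−); new bracket [-1.25, -1]
m = -1.125, g(m) = 0.167969 (+); new bracket [-1.25, -1.125]
m = -1.1875, g(m) = -0.314 (−); new bracket [-1.1875, -1.125]
m = -1.15625, g(m) = -0.0672 (−); new bracket [-1.15625, -1.125]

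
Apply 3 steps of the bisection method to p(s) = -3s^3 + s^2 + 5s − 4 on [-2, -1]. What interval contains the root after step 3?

s = -1.5 gives p = 0.875, positive; keep [-1.5, -1]
s = -1.25 gives p = -2.828125, negative; keep [-1.5, -1.25]
s = -1.375 gives p = -1.185547, negative; keep [-1.5, -1.375]

[-1.5, -1.375]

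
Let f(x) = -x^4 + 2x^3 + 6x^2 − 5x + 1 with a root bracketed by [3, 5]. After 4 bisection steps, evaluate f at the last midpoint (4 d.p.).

-0.3909

m = 4, f(m) = -51 (−); new bracket [3, 4]
m = 3.5, f(m) = -7.3125 (−); new bracket [3, 3.5]
m = 3.25, f(m) = 5.214844 (+); new bracket [3.25, 3.5]
m = 3.375, f(m) = -0.3909 (−); new bracket [3.25, 3.375]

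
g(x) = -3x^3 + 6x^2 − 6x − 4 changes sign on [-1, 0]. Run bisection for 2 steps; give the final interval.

[-0.5, -0.25]

g(-0.5) = 0.875 > 0, so the root lies in [-0.5, 0]
g(-0.25) = -2.078125 < 0, so the root lies in [-0.5, -0.25]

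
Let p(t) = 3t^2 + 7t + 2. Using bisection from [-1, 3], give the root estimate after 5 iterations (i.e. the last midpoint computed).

-0.375

t = 1 gives p = 12, positive; keep [-1, 1]
t = 0 gives p = 2, positive; keep [-1, 0]
t = -0.5 gives p = -0.75, negative; keep [-0.5, 0]
t = -0.25 gives p = 0.4375, positive; keep [-0.5, -0.25]
t = -0.375 gives p = -0.2031, negative; keep [-0.375, -0.25]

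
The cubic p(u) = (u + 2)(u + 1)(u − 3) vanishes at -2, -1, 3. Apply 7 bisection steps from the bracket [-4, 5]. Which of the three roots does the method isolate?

u = 0.5 gives p = -9.375, negative; keep [0.5, 5]
u = 2.75 gives p = -4.453125, negative; keep [2.75, 5]
u = 3.875 gives p = 25.060547, positive; keep [2.75, 3.875]
u = 3.3125 gives p = 7.1594, positive; keep [2.75, 3.3125]
u = 3.03125 gives p = 0.6338, positive; keep [2.75, 3.03125]
u = 2.890625 gives p = -2.0811, negative; keep [2.890625, 3.03125]
u = 2.9609375 gives p = -0.7676, negative; keep [2.9609375, 3.03125]

3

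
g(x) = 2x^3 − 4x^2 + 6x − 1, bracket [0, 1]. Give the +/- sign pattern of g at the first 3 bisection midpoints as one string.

++-

x = 0.5 gives g = 1.25, positive; keep [0, 0.5]
x = 0.25 gives g = 0.28125, positive; keep [0, 0.25]
x = 0.125 gives g = -0.308594, negative; keep [0.125, 0.25]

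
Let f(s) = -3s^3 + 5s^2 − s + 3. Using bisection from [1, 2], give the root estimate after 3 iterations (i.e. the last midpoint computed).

1.875

m = 1.5, f(m) = 2.625 (+); new bracket [1.5, 2]
m = 1.75, f(m) = 0.484375 (+); new bracket [1.75, 2]
m = 1.875, f(m) = -1.072266 (−); new bracket [1.75, 1.875]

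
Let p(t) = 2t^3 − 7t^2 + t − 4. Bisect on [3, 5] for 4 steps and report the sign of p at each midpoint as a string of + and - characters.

+-++

midpoint 4: p = 16 > 0 → [3, 4]
midpoint 3.5: p = -0.5 < 0 → [3.5, 4]
midpoint 3.75: p = 6.78125 > 0 → [3.5, 3.75]
midpoint 3.625: p = 2.9102 > 0 → [3.5, 3.625]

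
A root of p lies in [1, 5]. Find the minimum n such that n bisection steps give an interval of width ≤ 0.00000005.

Width after n steps is 4/2^n. Need 2^n ≥ 4/0.00000005 = 80000000.
2^26 = 67108864 < 80000000 ≤ 2^27 = 134217728, so n = 27.

27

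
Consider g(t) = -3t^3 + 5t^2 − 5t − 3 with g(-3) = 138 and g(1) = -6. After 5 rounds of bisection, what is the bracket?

midpoint -1: g = 10 > 0 → [-1, 1]
midpoint 0: g = -3 < 0 → [-1, 0]
midpoint -0.5: g = 1.125 > 0 → [-0.5, 0]
midpoint -0.25: g = -1.3906 < 0 → [-0.5, -0.25]
midpoint -0.375: g = -0.2637 < 0 → [-0.5, -0.375]

[-0.5, -0.375]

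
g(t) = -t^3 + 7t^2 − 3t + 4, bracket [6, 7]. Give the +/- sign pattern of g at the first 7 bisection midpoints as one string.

+-+---+

t = 6.5 gives g = 5.625, positive; keep [6.5, 7]
t = 6.75 gives g = -4.859375, negative; keep [6.5, 6.75]
t = 6.625 gives g = 0.583984, positive; keep [6.625, 6.75]
t = 6.6875 gives g = -2.0867, negative; keep [6.625, 6.6875]
t = 6.65625 gives g = -0.7387, negative; keep [6.625, 6.65625]
t = 6.640625 gives g = -0.0742, negative; keep [6.625, 6.640625]
t = 6.6328125 gives g = 0.2557, positive; keep [6.6328125, 6.640625]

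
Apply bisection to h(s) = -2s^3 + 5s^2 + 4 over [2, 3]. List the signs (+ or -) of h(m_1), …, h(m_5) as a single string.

++---

midpoint 2.5: h = 4 > 0 → [2.5, 3]
midpoint 2.75: h = 0.21875 > 0 → [2.75, 3]
midpoint 2.875: h = -2.199219 < 0 → [2.75, 2.875]
midpoint 2.8125: h = -0.9438 < 0 → [2.75, 2.8125]
midpoint 2.78125: h = -0.3511 < 0 → [2.75, 2.78125]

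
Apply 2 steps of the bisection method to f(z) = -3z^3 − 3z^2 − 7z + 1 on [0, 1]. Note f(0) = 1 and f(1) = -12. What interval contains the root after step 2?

f(0.5) = -3.625 < 0, so the root lies in [0, 0.5]
f(0.25) = -0.984375 < 0, so the root lies in [0, 0.25]

[0, 0.25]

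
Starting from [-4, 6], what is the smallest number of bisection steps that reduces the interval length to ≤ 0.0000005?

25

Width after n steps is 10/2^n. Need 2^n ≥ 10/0.0000005 = 20000000.
2^24 = 16777216 < 20000000 ≤ 2^25 = 33554432, so n = 25.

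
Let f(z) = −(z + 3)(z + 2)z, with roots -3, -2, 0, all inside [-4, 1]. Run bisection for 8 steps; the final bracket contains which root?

z = -1.5 gives f = 1.125, positive; keep [-1.5, 1]
z = -0.25 gives f = 1.203125, positive; keep [-0.25, 1]
z = 0.375 gives f = -3.005859, negative; keep [-0.25, 0.375]
z = 0.0625 gives f = -0.3948, negative; keep [-0.25, 0.0625]
z = -0.09375 gives f = 0.5194, positive; keep [-0.09375, 0.0625]
z = -0.015625 gives f = 0.0925, positive; keep [-0.015625, 0.0625]
z = 0.0234375 gives f = -0.1434, negative; keep [-0.015625, 0.0234375]
z = 0.00390625 gives f = -0.0235, negative; keep [-0.015625, 0.00390625]

0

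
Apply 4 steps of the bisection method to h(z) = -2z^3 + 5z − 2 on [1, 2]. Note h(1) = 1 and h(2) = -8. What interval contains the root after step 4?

[1.3125, 1.375]

midpoint 1.5: h = -1.25 < 0 → [1, 1.5]
midpoint 1.25: h = 0.34375 > 0 → [1.25, 1.5]
midpoint 1.375: h = -0.324219 < 0 → [1.25, 1.375]
midpoint 1.3125: h = 0.0405 > 0 → [1.3125, 1.375]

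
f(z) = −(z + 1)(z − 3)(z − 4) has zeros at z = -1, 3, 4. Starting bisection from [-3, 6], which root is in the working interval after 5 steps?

z = 1.5 gives f = -9.375, negative; keep [-3, 1.5]
z = -0.75 gives f = -4.453125, negative; keep [-3, -0.75]
z = -1.875 gives f = 25.060547, positive; keep [-1.875, -0.75]
z = -1.3125 gives f = 7.1594, positive; keep [-1.3125, -0.75]
z = -1.03125 gives f = 0.6338, positive; keep [-1.03125, -0.75]

-1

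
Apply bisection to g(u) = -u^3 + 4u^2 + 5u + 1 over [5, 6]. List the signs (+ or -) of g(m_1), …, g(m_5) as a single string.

----+

g(5.5) = -16.875 < 0, so the root lies in [5, 5.5]
g(5.25) = -7.203125 < 0, so the root lies in [5, 5.25]
g(5.125) = -2.923828 < 0, so the root lies in [5, 5.125]
g(5.0625) = -0.9182 < 0, so the root lies in [5, 5.0625]
g(5.03125) = 0.0517 > 0, so the root lies in [5.03125, 5.0625]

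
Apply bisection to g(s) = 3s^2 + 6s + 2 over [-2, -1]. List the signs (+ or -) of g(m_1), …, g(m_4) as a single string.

s = -1.5 gives g = -0.25, negative; keep [-2, -1.5]
s = -1.75 gives g = 0.6875, positive; keep [-1.75, -1.5]
s = -1.625 gives g = 0.171875, positive; keep [-1.625, -1.5]
s = -1.5625 gives g = -0.0508, negative; keep [-1.625, -1.5625]

-++-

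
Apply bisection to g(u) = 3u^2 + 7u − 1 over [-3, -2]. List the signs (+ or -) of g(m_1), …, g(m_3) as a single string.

midpoint -2.5: g = 0.25 > 0 → [-2.5, -2]
midpoint -2.25: g = -1.5625 < 0 → [-2.5, -2.25]
midpoint -2.375: g = -0.703125 < 0 → [-2.5, -2.375]

+--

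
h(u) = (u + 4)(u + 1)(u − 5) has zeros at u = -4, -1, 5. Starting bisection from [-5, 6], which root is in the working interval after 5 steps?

5

u = 0.5 gives h = -30.375, negative; keep [0.5, 6]
u = 3.25 gives h = -53.921875, negative; keep [3.25, 6]
u = 4.625 gives h = -18.193359, negative; keep [4.625, 6]
u = 5.3125 gives h = 18.3704, positive; keep [4.625, 5.3125]
u = 4.96875 gives h = -1.6729, negative; keep [4.96875, 5.3125]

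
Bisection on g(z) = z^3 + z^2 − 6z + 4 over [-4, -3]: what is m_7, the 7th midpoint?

m = -3.5, g(m) = -5.625 (−); new bracket [-3.5, -3]
m = -3.25, g(m) = -0.265625 (−); new bracket [-3.25, -3]
m = -3.125, g(m) = 1.998047 (+); new bracket [-3.25, -3.125]
m = -3.1875, g(m) = 0.8997 (+); new bracket [-3.25, -3.1875]
m = -3.21875, g(m) = 0.3255 (+); new bracket [-3.25, -3.21875]
m = -3.234375, g(m) = 0.032 (+); new bracket [-3.25, -3.234375]
m = -3.2421875, g(m) = -0.1163 (−); new bracket [-3.2421875, -3.234375]

-3.2421875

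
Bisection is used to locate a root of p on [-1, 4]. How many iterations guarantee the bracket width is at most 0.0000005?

24

Width after n steps is 5/2^n. Need 2^n ≥ 5/0.0000005 = 10000000.
2^23 = 8388608 < 10000000 ≤ 2^24 = 16777216, so n = 24.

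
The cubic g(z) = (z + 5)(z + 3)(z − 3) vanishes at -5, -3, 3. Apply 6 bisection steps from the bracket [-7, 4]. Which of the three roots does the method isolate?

3

g(-1.5) = -23.625 < 0, so the root lies in [-1.5, 4]
g(1.25) = -46.484375 < 0, so the root lies in [1.25, 4]
g(2.625) = -16.083984 < 0, so the root lies in [2.625, 4]
g(3.3125) = 16.3977 > 0, so the root lies in [2.625, 3.3125]
g(2.96875) = -1.4864 < 0, so the root lies in [2.96875, 3.3125]
g(3.140625) = 7.0296 > 0, so the root lies in [2.96875, 3.140625]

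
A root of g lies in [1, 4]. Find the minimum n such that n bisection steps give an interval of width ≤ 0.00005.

16

Width after n steps is 3/2^n. Need 2^n ≥ 3/0.00005 = 60000.
2^15 = 32768 < 60000 ≤ 2^16 = 65536, so n = 16.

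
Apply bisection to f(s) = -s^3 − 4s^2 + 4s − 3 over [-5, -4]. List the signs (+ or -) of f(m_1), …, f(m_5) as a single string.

---+-

s = -4.5 gives f = -10.875, negative; keep [-5, -4.5]
s = -4.75 gives f = -5.078125, negative; keep [-5, -4.75]
s = -4.875 gives f = -1.705078, negative; keep [-5, -4.875]
s = -4.9375 gives f = 0.1052, positive; keep [-4.9375, -4.875]
s = -4.90625 gives f = -0.8104, negative; keep [-4.9375, -4.90625]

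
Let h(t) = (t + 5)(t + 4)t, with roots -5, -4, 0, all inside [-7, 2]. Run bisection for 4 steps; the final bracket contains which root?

0

midpoint -2.5: h = -9.375 < 0 → [-2.5, 2]
midpoint -0.25: h = -4.453125 < 0 → [-0.25, 2]
midpoint 0.875: h = 25.060547 > 0 → [-0.25, 0.875]
midpoint 0.3125: h = 7.1594 > 0 → [-0.25, 0.3125]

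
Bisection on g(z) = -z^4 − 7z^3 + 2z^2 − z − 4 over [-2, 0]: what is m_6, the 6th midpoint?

midpoint -1: g = 5 > 0 → [-1, 0]
midpoint -0.5: g = -2.1875 < 0 → [-1, -0.5]
midpoint -0.75: g = 0.511719 > 0 → [-0.75, -0.5]
midpoint -0.625: g = -1.0374 < 0 → [-0.75, -0.625]
midpoint -0.6875: g = -0.3159 < 0 → [-0.75, -0.6875]
midpoint -0.71875: g = 0.0842 > 0 → [-0.71875, -0.6875]

-0.71875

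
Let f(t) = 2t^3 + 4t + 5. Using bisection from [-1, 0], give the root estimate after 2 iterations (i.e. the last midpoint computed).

f(-0.5) = 2.75 > 0, so the root lies in [-1, -0.5]
f(-0.75) = 1.15625 > 0, so the root lies in [-1, -0.75]

-0.75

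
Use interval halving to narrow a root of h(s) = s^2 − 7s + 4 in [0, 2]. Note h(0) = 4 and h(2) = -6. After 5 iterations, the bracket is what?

[0.625, 0.6875]

midpoint 1: h = -2 < 0 → [0, 1]
midpoint 0.5: h = 0.75 > 0 → [0.5, 1]
midpoint 0.75: h = -0.6875 < 0 → [0.5, 0.75]
midpoint 0.625: h = 0.0156 > 0 → [0.625, 0.75]
midpoint 0.6875: h = -0.3398 < 0 → [0.625, 0.6875]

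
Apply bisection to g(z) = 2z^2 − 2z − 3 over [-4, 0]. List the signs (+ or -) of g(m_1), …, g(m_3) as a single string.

++-

g(-2) = 9 > 0, so the root lies in [-2, 0]
g(-1) = 1 > 0, so the root lies in [-1, 0]
g(-0.5) = -1.5 < 0, so the root lies in [-1, -0.5]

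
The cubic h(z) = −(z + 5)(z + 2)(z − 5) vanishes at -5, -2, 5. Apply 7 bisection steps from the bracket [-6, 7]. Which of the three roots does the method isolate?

h(0.5) = 61.875 > 0, so the root lies in [0.5, 7]
h(3.75) = 62.890625 > 0, so the root lies in [3.75, 7]
h(5.375) = -28.693359 < 0, so the root lies in [3.75, 5.375]
h(4.5625) = 27.4548 > 0, so the root lies in [4.5625, 5.375]
h(4.96875) = 2.1709 > 0, so the root lies in [4.96875, 5.375]
h(5.171875) = -12.5385 < 0, so the root lies in [4.96875, 5.171875]
h(5.0703125) = -5.0063 < 0, so the root lies in [4.96875, 5.0703125]

5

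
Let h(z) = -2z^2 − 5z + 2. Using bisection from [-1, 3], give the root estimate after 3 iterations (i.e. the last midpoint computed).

h(1) = -5 < 0, so the root lies in [-1, 1]
h(0) = 2 > 0, so the root lies in [0, 1]
h(0.5) = -1 < 0, so the root lies in [0, 0.5]

0.5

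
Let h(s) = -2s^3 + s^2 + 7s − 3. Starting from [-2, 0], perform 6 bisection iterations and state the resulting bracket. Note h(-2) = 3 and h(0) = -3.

[-1.84375, -1.8125]

h(-1) = -7 < 0, so the root lies in [-2, -1]
h(-1.5) = -4.5 < 0, so the root lies in [-2, -1.5]
h(-1.75) = -1.46875 < 0, so the root lies in [-2, -1.75]
h(-1.875) = 0.5742 > 0, so the root lies in [-1.875, -1.75]
h(-1.8125) = -0.4937 < 0, so the root lies in [-1.875, -1.8125]
h(-1.84375) = 0.0285 > 0, so the root lies in [-1.84375, -1.8125]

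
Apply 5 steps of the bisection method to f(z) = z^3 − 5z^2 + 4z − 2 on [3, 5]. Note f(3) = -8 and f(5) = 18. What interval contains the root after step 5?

[4.125, 4.1875]

midpoint 4: f = -2 < 0 → [4, 5]
midpoint 4.5: f = 5.875 > 0 → [4, 4.5]
midpoint 4.25: f = 1.453125 > 0 → [4, 4.25]
midpoint 4.125: f = -0.3887 < 0 → [4.125, 4.25]
midpoint 4.1875: f = 0.5027 > 0 → [4.125, 4.1875]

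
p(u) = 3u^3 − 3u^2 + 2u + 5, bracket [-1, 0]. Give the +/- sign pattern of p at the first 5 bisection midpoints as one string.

midpoint -0.5: p = 2.875 > 0 → [-1, -0.5]
midpoint -0.75: p = 0.546875 > 0 → [-1, -0.75]
midpoint -0.875: p = -1.056641 < 0 → [-0.875, -0.75]
midpoint -0.8125: p = -0.2146 < 0 → [-0.8125, -0.75]
midpoint -0.78125: p = 0.1759 > 0 → [-0.8125, -0.78125]

++--+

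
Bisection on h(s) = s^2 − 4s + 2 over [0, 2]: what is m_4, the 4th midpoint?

s = 1 gives h = -1, negative; keep [0, 1]
s = 0.5 gives h = 0.25, positive; keep [0.5, 1]
s = 0.75 gives h = -0.4375, negative; keep [0.5, 0.75]
s = 0.625 gives h = -0.1094, negative; keep [0.5, 0.625]

0.625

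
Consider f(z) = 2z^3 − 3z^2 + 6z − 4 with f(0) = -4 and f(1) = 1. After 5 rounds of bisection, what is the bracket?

m = 0.5, f(m) = -1.5 (−); new bracket [0.5, 1]
m = 0.75, f(m) = -0.34375 (−); new bracket [0.75, 1]
m = 0.875, f(m) = 0.292969 (+); new bracket [0.75, 0.875]
m = 0.8125, f(m) = -0.0327 (−); new bracket [0.8125, 0.875]
m = 0.84375, f(m) = 0.1281 (+); new bracket [0.8125, 0.84375]

[0.8125, 0.84375]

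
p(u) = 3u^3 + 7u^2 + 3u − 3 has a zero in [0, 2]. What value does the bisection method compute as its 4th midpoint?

m = 1, p(m) = 10 (+); new bracket [0, 1]
m = 0.5, p(m) = 0.625 (+); new bracket [0, 0.5]
m = 0.25, p(m) = -1.765625 (−); new bracket [0.25, 0.5]
m = 0.375, p(m) = -0.7324 (−); new bracket [0.375, 0.5]

0.375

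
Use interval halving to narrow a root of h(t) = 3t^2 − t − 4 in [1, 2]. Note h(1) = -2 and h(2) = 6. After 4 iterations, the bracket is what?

[1.3125, 1.375]

t = 1.5 gives h = 1.25, positive; keep [1, 1.5]
t = 1.25 gives h = -0.5625, negative; keep [1.25, 1.5]
t = 1.375 gives h = 0.296875, positive; keep [1.25, 1.375]
t = 1.3125 gives h = -0.1445, negative; keep [1.3125, 1.375]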